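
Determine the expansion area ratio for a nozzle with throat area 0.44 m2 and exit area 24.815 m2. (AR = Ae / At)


AR = 24.815 / 0.44 = 56.4

56.4


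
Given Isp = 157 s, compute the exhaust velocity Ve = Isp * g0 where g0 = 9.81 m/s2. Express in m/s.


Ve = Isp * g0 = 157 * 9.81 = 1540.2 m/s

1540.2 m/s


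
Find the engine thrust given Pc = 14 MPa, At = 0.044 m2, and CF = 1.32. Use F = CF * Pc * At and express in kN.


F = 1.32 * 14e6 * 0.044 = 813120.0 N = 813.1 kN

813.1 kN


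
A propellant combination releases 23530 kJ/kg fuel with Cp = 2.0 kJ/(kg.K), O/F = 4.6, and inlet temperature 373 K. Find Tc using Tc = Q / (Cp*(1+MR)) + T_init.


Tc = 23530 / (2.0 * (1 + 4.6)) + 373 = 2474 K

2474 K


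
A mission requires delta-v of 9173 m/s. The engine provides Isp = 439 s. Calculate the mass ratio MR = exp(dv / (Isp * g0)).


Ve = 439 * 9.81 = 4306.59 m/s
MR = exp(9173 / 4306.59) = 8.415

8.415


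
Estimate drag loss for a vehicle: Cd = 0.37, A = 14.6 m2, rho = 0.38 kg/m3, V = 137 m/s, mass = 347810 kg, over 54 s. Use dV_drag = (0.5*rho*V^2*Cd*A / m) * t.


D = 0.5 * 0.38 * 137^2 * 0.37 * 14.6 = 19264.13 N
a = 19264.13 / 347810 = 0.0554 m/s2
dV = 0.0554 * 54 = 3.0 m/s

3.0 m/s


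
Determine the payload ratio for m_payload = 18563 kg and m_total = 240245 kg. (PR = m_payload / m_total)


PR = 18563 / 240245 = 0.0773

0.0773


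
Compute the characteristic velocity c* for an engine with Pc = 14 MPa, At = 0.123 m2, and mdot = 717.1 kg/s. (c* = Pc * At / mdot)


c* = 14e6 * 0.123 / 717.1 = 2401 m/s

2401 m/s


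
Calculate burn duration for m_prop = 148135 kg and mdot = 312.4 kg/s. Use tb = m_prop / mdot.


tb = 148135 / 312.4 = 474.2 s

474.2 s


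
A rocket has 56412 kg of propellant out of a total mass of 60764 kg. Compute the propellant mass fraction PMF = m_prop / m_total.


PMF = 56412 / 60764 = 0.928

0.928


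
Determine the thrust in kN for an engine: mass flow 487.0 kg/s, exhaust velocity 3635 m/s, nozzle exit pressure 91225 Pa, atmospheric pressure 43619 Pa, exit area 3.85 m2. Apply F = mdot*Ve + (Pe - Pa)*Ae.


F = 487.0 * 3635 + (91225 - 43619) * 3.85 = 1.9535e+06 N = 1953.5 kN

1953.5 kN


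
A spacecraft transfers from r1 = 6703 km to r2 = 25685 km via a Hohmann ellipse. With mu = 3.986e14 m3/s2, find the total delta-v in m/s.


V1 = sqrt(mu/r1) = 7711.41 m/s
dV1 = V1*(sqrt(2*r2/(r1+r2)) - 1) = 2000.32 m/s
V2 = sqrt(mu/r2) = 3939.39 m/s
dV2 = V2*(1 - sqrt(2*r1/(r1+r2))) = 1404.92 m/s
Total dV = 3405 m/s

3405 m/s


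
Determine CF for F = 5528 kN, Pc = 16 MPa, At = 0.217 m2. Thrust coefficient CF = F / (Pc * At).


CF = 5528000 / (16e6 * 0.217) = 1.59

1.59


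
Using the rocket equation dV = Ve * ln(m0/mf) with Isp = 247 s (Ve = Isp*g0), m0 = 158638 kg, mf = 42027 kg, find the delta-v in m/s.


Ve = 247 * 9.81 = 2423.07 m/s
dV = 2423.07 * ln(158638/42027) = 3219 m/s

3219 m/s


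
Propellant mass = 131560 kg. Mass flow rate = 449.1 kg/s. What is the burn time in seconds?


tb = 131560 / 449.1 = 292.9 s

292.9 s


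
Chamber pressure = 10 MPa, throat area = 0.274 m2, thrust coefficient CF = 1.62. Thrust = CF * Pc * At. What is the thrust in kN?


F = 1.62 * 10e6 * 0.274 = 4.4388e+06 N = 4438.8 kN

4438.8 kN


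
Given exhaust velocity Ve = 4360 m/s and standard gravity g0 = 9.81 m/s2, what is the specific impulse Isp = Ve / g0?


Isp = Ve / g0 = 4360 / 9.81 = 444.4 s

444.4 s


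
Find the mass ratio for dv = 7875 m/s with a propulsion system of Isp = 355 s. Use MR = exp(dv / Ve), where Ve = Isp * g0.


Ve = 355 * 9.81 = 3482.55 m/s
MR = exp(7875 / 3482.55) = 9.595

9.595


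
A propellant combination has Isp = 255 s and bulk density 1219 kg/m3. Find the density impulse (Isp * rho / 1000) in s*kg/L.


rho*Isp = 255 * 1219 / 1000 = 311 s*kg/L

311 s*kg/L


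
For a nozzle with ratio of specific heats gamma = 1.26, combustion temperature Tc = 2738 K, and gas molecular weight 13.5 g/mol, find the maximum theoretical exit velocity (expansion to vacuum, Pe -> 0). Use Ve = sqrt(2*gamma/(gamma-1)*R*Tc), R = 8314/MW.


R = 8314 / 13.5 = 615.85 J/(kg.K)
Ve = sqrt(2 * 1.26 / (1.26 - 1) * 615.85 * 2738) = 4043 m/s

4043 m/s


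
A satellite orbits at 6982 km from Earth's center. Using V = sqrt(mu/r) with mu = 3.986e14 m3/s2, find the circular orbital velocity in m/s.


V = sqrt(3.986e14 / 6982000) = 7556 m/s

7556 m/s


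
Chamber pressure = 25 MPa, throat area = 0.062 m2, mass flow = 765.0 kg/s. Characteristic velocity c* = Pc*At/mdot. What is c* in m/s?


c* = 25e6 * 0.062 / 765.0 = 2026 m/s

2026 m/s


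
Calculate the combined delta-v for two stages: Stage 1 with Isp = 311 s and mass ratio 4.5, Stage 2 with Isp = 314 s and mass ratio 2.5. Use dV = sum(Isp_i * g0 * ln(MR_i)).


dV1 = 311 * 9.81 * ln(4.5) = 4588.8 m/s
dV2 = 314 * 9.81 * ln(2.5) = 2822.5 m/s
Total dV = 4588.8 + 2822.5 = 7411.3 m/s ~ 7411 m/s

7411 m/s


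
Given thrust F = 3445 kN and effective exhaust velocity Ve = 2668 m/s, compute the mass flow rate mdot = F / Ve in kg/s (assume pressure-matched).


mdot = F / Ve = 3445000 / 2668 = 1291.2 kg/s

1291.2 kg/s


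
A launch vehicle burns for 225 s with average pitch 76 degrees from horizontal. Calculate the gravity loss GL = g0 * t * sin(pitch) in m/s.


GL = 9.81 * 225 * sin(76 deg) = 2142 m/s

2142 m/s


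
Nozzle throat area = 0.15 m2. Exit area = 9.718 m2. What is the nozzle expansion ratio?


AR = 9.718 / 0.15 = 64.8

64.8


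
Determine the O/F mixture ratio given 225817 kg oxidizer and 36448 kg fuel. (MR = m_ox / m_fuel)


MR = 225817 / 36448 = 6.2

6.2


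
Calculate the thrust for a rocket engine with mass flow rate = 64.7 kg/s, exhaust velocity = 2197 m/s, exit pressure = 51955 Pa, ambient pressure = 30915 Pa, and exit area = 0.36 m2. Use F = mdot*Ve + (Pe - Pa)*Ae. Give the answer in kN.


F = 64.7 * 2197 + (51955 - 30915) * 0.36 = 149720.0 N = 149.7 kN

149.7 kN


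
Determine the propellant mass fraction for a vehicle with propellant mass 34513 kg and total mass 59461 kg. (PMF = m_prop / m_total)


PMF = 34513 / 59461 = 0.58

0.58


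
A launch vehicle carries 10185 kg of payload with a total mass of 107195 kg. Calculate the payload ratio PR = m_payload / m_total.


PR = 10185 / 107195 = 0.095

0.095


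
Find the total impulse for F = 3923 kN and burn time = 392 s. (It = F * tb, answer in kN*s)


It = 3923 * 392 = 1537816 kN*s

1537816 kN*s


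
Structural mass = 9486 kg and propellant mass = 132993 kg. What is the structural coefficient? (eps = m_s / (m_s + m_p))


eps = 9486 / (9486 + 132993) = 0.0666

0.0666


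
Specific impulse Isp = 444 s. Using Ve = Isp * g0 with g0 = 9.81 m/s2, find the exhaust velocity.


Ve = Isp * g0 = 444 * 9.81 = 4355.6 m/s

4355.6 m/s


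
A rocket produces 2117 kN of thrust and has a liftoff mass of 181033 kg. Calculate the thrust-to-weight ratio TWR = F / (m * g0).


TWR = 2117000 / (181033 * 9.81) = 1.19

1.19


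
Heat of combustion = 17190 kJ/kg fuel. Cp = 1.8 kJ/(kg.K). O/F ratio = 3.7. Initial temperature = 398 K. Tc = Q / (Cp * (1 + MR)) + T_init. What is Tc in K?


Tc = 17190 / (1.8 * (1 + 3.7)) + 398 = 2430 K

2430 K


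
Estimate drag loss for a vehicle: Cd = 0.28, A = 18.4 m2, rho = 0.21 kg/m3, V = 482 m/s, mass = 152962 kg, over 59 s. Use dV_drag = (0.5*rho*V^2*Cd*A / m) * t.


D = 0.5 * 0.21 * 482^2 * 0.28 * 18.4 = 125677.99 N
a = 125677.99 / 152962 = 0.8216 m/s2
dV = 0.8216 * 59 = 48.5 m/s

48.5 m/s


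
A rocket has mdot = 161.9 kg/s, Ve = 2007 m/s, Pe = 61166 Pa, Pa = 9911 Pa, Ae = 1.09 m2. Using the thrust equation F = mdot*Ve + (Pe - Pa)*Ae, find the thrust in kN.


F = 161.9 * 2007 + (61166 - 9911) * 1.09 = 380801.0 N = 380.8 kN

380.8 kN


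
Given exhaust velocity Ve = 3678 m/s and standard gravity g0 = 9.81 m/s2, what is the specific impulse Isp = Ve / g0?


Isp = Ve / g0 = 3678 / 9.81 = 374.9 s

374.9 s


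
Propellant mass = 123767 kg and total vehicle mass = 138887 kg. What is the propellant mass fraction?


PMF = 123767 / 138887 = 0.891

0.891


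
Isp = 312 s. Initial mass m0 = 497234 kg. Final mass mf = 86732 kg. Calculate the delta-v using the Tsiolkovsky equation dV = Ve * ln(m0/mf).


Ve = 312 * 9.81 = 3060.72 m/s
dV = 3060.72 * ln(497234/86732) = 5345 m/s

5345 m/s


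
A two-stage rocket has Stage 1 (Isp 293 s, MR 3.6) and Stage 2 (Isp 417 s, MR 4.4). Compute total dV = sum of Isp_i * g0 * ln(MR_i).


dV1 = 293 * 9.81 * ln(3.6) = 3681.8 m/s
dV2 = 417 * 9.81 * ln(4.4) = 6060.9 m/s
Total dV = 3681.8 + 6060.9 = 9742.7 m/s ~ 9743 m/s

9743 m/s


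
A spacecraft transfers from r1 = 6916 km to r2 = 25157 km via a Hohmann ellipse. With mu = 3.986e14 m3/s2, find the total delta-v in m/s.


V1 = sqrt(mu/r1) = 7591.74 m/s
dV1 = V1*(sqrt(2*r2/(r1+r2)) - 1) = 1916.85 m/s
V2 = sqrt(mu/r2) = 3980.51 m/s
dV2 = V2*(1 - sqrt(2*r1/(r1+r2))) = 1366.48 m/s
Total dV = 3283 m/s

3283 m/s


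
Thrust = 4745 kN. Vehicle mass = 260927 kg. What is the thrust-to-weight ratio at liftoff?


TWR = 4745000 / (260927 * 9.81) = 1.85

1.85


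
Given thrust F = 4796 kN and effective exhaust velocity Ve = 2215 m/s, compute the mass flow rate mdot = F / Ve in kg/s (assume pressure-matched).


mdot = F / Ve = 4796000 / 2215 = 2165.2 kg/s

2165.2 kg/s


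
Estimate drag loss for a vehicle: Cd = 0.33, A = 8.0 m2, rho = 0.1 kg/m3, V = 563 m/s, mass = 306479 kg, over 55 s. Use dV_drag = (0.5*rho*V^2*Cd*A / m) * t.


D = 0.5 * 0.1 * 563^2 * 0.33 * 8.0 = 41839.91 N
a = 41839.91 / 306479 = 0.1365 m/s2
dV = 0.1365 * 55 = 7.5 m/s

7.5 m/s


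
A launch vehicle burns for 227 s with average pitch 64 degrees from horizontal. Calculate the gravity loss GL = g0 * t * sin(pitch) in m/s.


GL = 9.81 * 227 * sin(64 deg) = 2001 m/s

2001 m/s


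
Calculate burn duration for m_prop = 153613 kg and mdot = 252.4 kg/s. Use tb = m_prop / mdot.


tb = 153613 / 252.4 = 608.6 s

608.6 s


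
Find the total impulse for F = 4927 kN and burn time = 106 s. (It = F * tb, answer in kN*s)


It = 4927 * 106 = 522262 kN*s

522262 kN*s


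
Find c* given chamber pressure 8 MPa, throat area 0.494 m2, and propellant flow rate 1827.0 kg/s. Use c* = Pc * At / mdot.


c* = 8e6 * 0.494 / 1827.0 = 2163 m/s

2163 m/s


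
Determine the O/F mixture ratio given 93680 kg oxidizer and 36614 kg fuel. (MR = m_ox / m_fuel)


MR = 93680 / 36614 = 2.56

2.56


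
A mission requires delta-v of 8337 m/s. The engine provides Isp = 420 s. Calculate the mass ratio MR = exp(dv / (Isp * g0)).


Ve = 420 * 9.81 = 4120.2 m/s
MR = exp(8337 / 4120.2) = 7.564

7.564


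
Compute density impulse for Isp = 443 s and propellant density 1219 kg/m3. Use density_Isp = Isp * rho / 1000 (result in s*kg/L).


rho*Isp = 443 * 1219 / 1000 = 540 s*kg/L

540 s*kg/L


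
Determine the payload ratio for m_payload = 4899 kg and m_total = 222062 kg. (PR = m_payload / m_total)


PR = 4899 / 222062 = 0.0221

0.0221


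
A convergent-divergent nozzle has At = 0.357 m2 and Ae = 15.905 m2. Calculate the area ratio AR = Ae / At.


AR = 15.905 / 0.357 = 44.6

44.6


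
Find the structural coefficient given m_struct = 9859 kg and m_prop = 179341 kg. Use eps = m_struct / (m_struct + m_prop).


eps = 9859 / (9859 + 179341) = 0.0521

0.0521


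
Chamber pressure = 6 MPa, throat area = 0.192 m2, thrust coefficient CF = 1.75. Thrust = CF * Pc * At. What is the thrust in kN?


F = 1.75 * 6e6 * 0.192 = 2.0160e+06 N = 2016.0 kN

2016.0 kN


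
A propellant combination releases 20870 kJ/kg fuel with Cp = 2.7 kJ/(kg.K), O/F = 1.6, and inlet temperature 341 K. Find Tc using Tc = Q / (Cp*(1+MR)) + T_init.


Tc = 20870 / (2.7 * (1 + 1.6)) + 341 = 3314 K

3314 K


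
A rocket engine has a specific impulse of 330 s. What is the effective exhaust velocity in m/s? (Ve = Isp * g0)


Ve = Isp * g0 = 330 * 9.81 = 3237.3 m/s

3237.3 m/s


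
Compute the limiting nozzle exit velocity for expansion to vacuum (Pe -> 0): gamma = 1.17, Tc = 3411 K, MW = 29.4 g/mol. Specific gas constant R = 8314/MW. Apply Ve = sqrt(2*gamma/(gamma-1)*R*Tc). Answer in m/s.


R = 8314 / 29.4 = 282.79 J/(kg.K)
Ve = sqrt(2 * 1.17 / (1.17 - 1) * 282.79 * 3411) = 3644 m/s

3644 m/s


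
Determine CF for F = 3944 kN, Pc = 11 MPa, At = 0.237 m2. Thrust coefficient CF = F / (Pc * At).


CF = 3944000 / (11e6 * 0.237) = 1.51

1.51


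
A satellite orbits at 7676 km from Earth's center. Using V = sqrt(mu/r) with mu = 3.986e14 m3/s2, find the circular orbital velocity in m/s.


V = sqrt(3.986e14 / 7676000) = 7206 m/s

7206 m/s


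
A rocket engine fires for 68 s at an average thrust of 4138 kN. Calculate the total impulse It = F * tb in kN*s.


It = 4138 * 68 = 281384 kN*s

281384 kN*s


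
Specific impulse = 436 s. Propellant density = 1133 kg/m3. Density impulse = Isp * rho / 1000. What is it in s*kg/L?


rho*Isp = 436 * 1133 / 1000 = 494 s*kg/L

494 s*kg/L


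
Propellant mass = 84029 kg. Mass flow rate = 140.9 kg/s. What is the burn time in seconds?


tb = 84029 / 140.9 = 596.4 s

596.4 s


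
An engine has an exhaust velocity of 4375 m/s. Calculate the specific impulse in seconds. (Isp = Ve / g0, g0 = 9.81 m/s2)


Isp = Ve / g0 = 4375 / 9.81 = 446.0 s

446.0 s


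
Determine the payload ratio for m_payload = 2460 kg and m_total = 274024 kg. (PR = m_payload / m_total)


PR = 2460 / 274024 = 0.009

0.009


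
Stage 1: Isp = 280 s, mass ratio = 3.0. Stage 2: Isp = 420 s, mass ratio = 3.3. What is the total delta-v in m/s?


dV1 = 280 * 9.81 * ln(3.0) = 3017.7 m/s
dV2 = 420 * 9.81 * ln(3.3) = 4919.2 m/s
Total dV = 3017.7 + 4919.2 = 7936.9 m/s ~ 7937 m/s

7937 m/s


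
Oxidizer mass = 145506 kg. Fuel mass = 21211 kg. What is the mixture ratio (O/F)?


MR = 145506 / 21211 = 6.86

6.86


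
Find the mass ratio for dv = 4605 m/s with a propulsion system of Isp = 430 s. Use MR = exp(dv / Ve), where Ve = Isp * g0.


Ve = 430 * 9.81 = 4218.3 m/s
MR = exp(4605 / 4218.3) = 2.979

2.979


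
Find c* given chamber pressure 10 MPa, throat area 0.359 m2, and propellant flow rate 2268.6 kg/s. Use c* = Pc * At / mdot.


c* = 10e6 * 0.359 / 2268.6 = 1582 m/s

1582 m/s


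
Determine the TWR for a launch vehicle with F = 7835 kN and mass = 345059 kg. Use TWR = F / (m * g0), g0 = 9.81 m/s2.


TWR = 7835000 / (345059 * 9.81) = 2.31

2.31


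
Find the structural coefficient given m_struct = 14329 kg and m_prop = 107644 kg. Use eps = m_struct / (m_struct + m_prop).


eps = 14329 / (14329 + 107644) = 0.1175

0.1175


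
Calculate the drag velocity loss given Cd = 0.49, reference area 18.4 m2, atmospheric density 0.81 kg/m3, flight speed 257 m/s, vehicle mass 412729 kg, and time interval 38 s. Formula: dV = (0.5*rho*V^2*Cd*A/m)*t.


D = 0.5 * 0.81 * 257^2 * 0.49 * 18.4 = 241176.6 N
a = 241176.6 / 412729 = 0.5843 m/s2
dV = 0.5843 * 38 = 22.2 m/s

22.2 m/s


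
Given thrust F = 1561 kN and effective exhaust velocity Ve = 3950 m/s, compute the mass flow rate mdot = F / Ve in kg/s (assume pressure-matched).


mdot = F / Ve = 1561000 / 3950 = 395.2 kg/s

395.2 kg/s


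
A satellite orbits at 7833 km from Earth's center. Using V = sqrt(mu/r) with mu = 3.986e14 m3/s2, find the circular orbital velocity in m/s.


V = sqrt(3.986e14 / 7833000) = 7134 m/s

7134 m/s


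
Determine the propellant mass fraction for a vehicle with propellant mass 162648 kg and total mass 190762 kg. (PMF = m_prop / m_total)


PMF = 162648 / 190762 = 0.853

0.853


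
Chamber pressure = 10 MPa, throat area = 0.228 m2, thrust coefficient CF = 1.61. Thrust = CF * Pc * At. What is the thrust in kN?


F = 1.61 * 10e6 * 0.228 = 3.6708e+06 N = 3670.8 kN

3670.8 kN


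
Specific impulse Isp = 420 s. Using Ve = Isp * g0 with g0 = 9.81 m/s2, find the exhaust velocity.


Ve = Isp * g0 = 420 * 9.81 = 4120.2 m/s

4120.2 m/s


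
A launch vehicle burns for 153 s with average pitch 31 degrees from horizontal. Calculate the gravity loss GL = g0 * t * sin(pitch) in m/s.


GL = 9.81 * 153 * sin(31 deg) = 773 m/s

773 m/s


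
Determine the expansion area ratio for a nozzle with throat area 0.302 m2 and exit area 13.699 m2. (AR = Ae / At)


AR = 13.699 / 0.302 = 45.4

45.4


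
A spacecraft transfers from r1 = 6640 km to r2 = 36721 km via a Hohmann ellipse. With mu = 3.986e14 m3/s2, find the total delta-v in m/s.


V1 = sqrt(mu/r1) = 7747.91 m/s
dV1 = V1*(sqrt(2*r2/(r1+r2)) - 1) = 2335.49 m/s
V2 = sqrt(mu/r2) = 3294.67 m/s
dV2 = V2*(1 - sqrt(2*r1/(r1+r2))) = 1471.35 m/s
Total dV = 3807 m/s

3807 m/s


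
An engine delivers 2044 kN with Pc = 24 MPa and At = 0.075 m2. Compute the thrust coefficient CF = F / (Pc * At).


CF = 2044000 / (24e6 * 0.075) = 1.14

1.14


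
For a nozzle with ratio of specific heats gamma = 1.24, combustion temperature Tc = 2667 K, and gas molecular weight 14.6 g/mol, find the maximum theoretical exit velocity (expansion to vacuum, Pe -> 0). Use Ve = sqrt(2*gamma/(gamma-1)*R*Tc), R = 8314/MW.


R = 8314 / 14.6 = 569.45 J/(kg.K)
Ve = sqrt(2 * 1.24 / (1.24 - 1) * 569.45 * 2667) = 3962 m/s

3962 m/s


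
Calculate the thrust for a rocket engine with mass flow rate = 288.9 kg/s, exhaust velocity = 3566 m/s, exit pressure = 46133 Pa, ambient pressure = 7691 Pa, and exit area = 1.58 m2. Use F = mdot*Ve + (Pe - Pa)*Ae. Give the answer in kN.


F = 288.9 * 3566 + (46133 - 7691) * 1.58 = 1.0910e+06 N = 1091.0 kN

1091.0 kN


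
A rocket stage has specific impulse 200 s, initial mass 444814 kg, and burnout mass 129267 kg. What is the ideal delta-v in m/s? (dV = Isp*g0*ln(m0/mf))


Ve = 200 * 9.81 = 1962.0 m/s
dV = 1962.0 * ln(444814/129267) = 2425 m/s

2425 m/s


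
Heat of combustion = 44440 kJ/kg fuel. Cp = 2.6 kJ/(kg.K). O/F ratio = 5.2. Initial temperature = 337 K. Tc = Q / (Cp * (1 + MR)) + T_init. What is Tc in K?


Tc = 44440 / (2.6 * (1 + 5.2)) + 337 = 3094 K

3094 K


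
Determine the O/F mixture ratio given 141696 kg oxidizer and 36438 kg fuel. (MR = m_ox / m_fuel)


MR = 141696 / 36438 = 3.89

3.89


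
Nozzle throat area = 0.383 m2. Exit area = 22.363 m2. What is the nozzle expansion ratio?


AR = 22.363 / 0.383 = 58.4

58.4


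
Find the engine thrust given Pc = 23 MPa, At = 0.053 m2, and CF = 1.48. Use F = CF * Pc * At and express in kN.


F = 1.48 * 23e6 * 0.053 = 1.8041e+06 N = 1804.1 kN

1804.1 kN


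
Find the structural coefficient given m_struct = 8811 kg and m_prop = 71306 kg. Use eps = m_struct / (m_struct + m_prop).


eps = 8811 / (8811 + 71306) = 0.11

0.11


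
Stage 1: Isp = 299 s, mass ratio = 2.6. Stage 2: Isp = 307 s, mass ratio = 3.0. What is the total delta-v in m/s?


dV1 = 299 * 9.81 * ln(2.6) = 2802.7 m/s
dV2 = 307 * 9.81 * ln(3.0) = 3308.7 m/s
Total dV = 2802.7 + 3308.7 = 6111.4 m/s ~ 6111 m/s

6111 m/s


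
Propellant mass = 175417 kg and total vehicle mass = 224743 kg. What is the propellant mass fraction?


PMF = 175417 / 224743 = 0.781

0.781


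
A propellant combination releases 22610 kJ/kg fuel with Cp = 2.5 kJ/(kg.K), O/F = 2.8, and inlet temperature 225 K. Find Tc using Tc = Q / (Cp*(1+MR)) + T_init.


Tc = 22610 / (2.5 * (1 + 2.8)) + 225 = 2605 K

2605 K


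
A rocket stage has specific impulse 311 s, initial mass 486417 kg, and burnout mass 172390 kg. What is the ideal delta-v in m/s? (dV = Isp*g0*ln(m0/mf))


Ve = 311 * 9.81 = 3050.91 m/s
dV = 3050.91 * ln(486417/172390) = 3165 m/s

3165 m/s


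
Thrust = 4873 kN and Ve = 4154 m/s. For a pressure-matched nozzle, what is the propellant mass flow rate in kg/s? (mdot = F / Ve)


mdot = F / Ve = 4873000 / 4154 = 1173.1 kg/s

1173.1 kg/s


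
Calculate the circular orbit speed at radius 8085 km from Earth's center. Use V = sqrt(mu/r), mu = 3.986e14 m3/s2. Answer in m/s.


V = sqrt(3.986e14 / 8085000) = 7021 m/s

7021 m/s


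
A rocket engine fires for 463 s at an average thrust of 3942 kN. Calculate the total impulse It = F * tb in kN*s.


It = 3942 * 463 = 1825146 kN*s

1825146 kN*s


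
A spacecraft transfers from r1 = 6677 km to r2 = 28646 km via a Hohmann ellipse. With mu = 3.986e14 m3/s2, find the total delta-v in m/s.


V1 = sqrt(mu/r1) = 7726.41 m/s
dV1 = V1*(sqrt(2*r2/(r1+r2)) - 1) = 2113.61 m/s
V2 = sqrt(mu/r2) = 3730.24 m/s
dV2 = V2*(1 - sqrt(2*r1/(r1+r2))) = 1436.66 m/s
Total dV = 3550 m/s

3550 m/s


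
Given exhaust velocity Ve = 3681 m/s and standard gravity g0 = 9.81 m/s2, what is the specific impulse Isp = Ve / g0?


Isp = Ve / g0 = 3681 / 9.81 = 375.2 s

375.2 s


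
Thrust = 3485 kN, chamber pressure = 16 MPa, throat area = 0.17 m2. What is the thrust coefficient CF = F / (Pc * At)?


CF = 3485000 / (16e6 * 0.17) = 1.28

1.28


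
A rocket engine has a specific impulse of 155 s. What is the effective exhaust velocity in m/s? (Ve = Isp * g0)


Ve = Isp * g0 = 155 * 9.81 = 1520.6 m/s

1520.6 m/s


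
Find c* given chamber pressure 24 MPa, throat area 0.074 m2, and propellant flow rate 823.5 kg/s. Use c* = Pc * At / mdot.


c* = 24e6 * 0.074 / 823.5 = 2157 m/s

2157 m/s


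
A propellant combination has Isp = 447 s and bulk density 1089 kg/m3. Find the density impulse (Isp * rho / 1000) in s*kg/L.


rho*Isp = 447 * 1089 / 1000 = 487 s*kg/L

487 s*kg/L


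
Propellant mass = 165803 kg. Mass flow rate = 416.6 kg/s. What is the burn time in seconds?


tb = 165803 / 416.6 = 398.0 s

398.0 s


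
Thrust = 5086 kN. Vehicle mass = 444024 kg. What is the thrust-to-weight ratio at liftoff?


TWR = 5086000 / (444024 * 9.81) = 1.17

1.17


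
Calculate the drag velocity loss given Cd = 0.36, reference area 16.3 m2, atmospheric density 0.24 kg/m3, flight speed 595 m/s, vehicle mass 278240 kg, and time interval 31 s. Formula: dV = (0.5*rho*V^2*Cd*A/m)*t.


D = 0.5 * 0.24 * 595^2 * 0.36 * 16.3 = 249290.24 N
a = 249290.24 / 278240 = 0.896 m/s2
dV = 0.896 * 31 = 27.8 m/s

27.8 m/s


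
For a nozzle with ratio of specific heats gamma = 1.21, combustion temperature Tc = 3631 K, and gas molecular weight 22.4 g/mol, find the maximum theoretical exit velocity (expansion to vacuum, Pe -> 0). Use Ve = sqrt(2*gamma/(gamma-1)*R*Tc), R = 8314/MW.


R = 8314 / 22.4 = 371.16 J/(kg.K)
Ve = sqrt(2 * 1.21 / (1.21 - 1) * 371.16 * 3631) = 3941 m/s

3941 m/s


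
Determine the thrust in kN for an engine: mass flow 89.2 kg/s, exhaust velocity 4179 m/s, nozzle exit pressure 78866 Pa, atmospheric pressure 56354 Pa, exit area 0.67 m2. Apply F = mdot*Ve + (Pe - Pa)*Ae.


F = 89.2 * 4179 + (78866 - 56354) * 0.67 = 387850.0 N = 387.9 kN

387.9 kN


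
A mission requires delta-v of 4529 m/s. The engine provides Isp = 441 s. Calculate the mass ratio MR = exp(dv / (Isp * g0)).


Ve = 441 * 9.81 = 4326.21 m/s
MR = exp(4529 / 4326.21) = 2.849

2.849


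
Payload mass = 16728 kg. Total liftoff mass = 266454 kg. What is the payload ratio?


PR = 16728 / 266454 = 0.0628

0.0628


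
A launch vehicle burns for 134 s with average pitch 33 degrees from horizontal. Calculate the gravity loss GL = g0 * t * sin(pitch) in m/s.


GL = 9.81 * 134 * sin(33 deg) = 716 m/s

716 m/s


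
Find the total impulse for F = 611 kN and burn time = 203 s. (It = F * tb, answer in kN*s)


It = 611 * 203 = 124033 kN*s

124033 kN*s


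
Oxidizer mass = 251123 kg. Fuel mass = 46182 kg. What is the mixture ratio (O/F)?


MR = 251123 / 46182 = 5.44

5.44


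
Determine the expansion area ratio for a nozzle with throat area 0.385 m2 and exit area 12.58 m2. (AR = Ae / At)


AR = 12.58 / 0.385 = 32.7

32.7


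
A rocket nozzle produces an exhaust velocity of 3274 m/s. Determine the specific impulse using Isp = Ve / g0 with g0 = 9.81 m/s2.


Isp = Ve / g0 = 3274 / 9.81 = 333.7 s

333.7 s


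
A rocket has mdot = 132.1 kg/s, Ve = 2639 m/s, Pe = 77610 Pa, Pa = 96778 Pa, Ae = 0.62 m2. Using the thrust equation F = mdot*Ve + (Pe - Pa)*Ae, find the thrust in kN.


F = 132.1 * 2639 + (77610 - 96778) * 0.62 = 336728.0 N = 336.7 kN

336.7 kN


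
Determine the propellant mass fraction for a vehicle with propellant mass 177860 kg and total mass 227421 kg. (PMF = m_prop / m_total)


PMF = 177860 / 227421 = 0.782

0.782


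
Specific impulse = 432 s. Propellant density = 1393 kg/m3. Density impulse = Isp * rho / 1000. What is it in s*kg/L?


rho*Isp = 432 * 1393 / 1000 = 602 s*kg/L

602 s*kg/L


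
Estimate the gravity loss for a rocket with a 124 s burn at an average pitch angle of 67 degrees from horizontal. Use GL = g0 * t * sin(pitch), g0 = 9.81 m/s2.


GL = 9.81 * 124 * sin(67 deg) = 1120 m/s

1120 m/s


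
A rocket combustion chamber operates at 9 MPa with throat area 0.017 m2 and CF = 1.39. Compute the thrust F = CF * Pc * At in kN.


F = 1.39 * 9e6 * 0.017 = 212670.0 N = 212.7 kN

212.7 kN


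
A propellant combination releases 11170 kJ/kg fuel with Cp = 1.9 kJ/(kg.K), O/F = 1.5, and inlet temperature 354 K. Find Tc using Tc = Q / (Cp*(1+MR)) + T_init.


Tc = 11170 / (1.9 * (1 + 1.5)) + 354 = 2706 K

2706 K


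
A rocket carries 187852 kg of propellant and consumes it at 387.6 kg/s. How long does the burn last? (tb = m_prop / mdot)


tb = 187852 / 387.6 = 484.7 s

484.7 s


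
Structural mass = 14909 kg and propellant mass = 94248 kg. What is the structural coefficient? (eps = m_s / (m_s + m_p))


eps = 14909 / (14909 + 94248) = 0.1366

0.1366


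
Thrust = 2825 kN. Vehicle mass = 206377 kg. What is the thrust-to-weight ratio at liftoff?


TWR = 2825000 / (206377 * 9.81) = 1.4

1.4


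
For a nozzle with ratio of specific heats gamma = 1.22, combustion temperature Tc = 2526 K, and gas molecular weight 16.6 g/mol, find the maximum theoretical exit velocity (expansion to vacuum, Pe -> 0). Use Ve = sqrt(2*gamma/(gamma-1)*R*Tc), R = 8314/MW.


R = 8314 / 16.6 = 500.84 J/(kg.K)
Ve = sqrt(2 * 1.22 / (1.22 - 1) * 500.84 * 2526) = 3746 m/s

3746 m/s


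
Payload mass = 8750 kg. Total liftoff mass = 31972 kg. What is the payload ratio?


PR = 8750 / 31972 = 0.2737

0.2737


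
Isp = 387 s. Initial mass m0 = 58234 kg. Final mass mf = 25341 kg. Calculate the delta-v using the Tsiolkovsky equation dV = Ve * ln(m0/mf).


Ve = 387 * 9.81 = 3796.47 m/s
dV = 3796.47 * ln(58234/25341) = 3159 m/s

3159 m/s


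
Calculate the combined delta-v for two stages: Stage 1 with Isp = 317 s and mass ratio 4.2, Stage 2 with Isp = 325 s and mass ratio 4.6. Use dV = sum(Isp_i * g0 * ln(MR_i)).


dV1 = 317 * 9.81 * ln(4.2) = 4462.8 m/s
dV2 = 325 * 9.81 * ln(4.6) = 4865.4 m/s
Total dV = 4462.8 + 4865.4 = 9328.2 m/s ~ 9328 m/s

9328 m/s


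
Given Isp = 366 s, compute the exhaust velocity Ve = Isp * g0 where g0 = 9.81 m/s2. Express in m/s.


Ve = Isp * g0 = 366 * 9.81 = 3590.5 m/s

3590.5 m/s


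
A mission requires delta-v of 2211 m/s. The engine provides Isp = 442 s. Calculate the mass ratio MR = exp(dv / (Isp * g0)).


Ve = 442 * 9.81 = 4336.02 m/s
MR = exp(2211 / 4336.02) = 1.665

1.665


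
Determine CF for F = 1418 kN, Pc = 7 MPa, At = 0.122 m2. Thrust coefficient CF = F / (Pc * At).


CF = 1418000 / (7e6 * 0.122) = 1.66

1.66


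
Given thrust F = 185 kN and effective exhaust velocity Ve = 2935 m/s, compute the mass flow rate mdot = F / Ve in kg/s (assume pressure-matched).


mdot = F / Ve = 185000 / 2935 = 63.0 kg/s

63.0 kg/s


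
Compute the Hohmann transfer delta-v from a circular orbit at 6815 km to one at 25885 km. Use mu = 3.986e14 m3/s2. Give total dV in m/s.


V1 = sqrt(mu/r1) = 7647.79 m/s
dV1 = V1*(sqrt(2*r2/(r1+r2)) - 1) = 1975.0 m/s
V2 = sqrt(mu/r2) = 3924.14 m/s
dV2 = V2*(1 - sqrt(2*r1/(r1+r2))) = 1390.65 m/s
Total dV = 3366 m/s

3366 m/s


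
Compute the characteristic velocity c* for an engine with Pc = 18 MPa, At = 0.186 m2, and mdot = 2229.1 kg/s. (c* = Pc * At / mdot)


c* = 18e6 * 0.186 / 2229.1 = 1502 m/s

1502 m/s


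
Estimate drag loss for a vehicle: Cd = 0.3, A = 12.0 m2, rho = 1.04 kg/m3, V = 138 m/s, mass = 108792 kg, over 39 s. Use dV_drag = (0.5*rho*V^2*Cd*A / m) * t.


D = 0.5 * 1.04 * 138^2 * 0.3 * 12.0 = 35650.37 N
a = 35650.37 / 108792 = 0.3277 m/s2
dV = 0.3277 * 39 = 12.8 m/s

12.8 m/s


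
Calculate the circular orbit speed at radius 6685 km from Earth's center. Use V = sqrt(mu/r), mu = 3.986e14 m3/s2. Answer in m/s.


V = sqrt(3.986e14 / 6685000) = 7722 m/s

7722 m/s


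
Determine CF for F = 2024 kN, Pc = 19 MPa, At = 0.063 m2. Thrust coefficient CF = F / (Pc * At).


CF = 2024000 / (19e6 * 0.063) = 1.69

1.69


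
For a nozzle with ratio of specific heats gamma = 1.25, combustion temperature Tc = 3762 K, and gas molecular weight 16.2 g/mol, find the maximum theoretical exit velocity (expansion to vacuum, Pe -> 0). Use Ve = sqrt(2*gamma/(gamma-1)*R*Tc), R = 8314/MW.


R = 8314 / 16.2 = 513.21 J/(kg.K)
Ve = sqrt(2 * 1.25 / (1.25 - 1) * 513.21 * 3762) = 4394 m/s

4394 m/s


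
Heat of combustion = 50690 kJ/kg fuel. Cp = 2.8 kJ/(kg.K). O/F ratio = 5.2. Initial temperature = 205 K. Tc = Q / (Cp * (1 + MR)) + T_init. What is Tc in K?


Tc = 50690 / (2.8 * (1 + 5.2)) + 205 = 3125 K

3125 K


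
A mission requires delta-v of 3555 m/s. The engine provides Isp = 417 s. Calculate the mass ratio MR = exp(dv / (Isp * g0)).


Ve = 417 * 9.81 = 4090.77 m/s
MR = exp(3555 / 4090.77) = 2.385

2.385


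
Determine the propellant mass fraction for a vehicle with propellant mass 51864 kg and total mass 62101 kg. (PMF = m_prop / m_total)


PMF = 51864 / 62101 = 0.835

0.835


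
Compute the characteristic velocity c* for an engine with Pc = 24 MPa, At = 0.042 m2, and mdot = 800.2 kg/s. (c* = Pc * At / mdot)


c* = 24e6 * 0.042 / 800.2 = 1260 m/s

1260 m/s


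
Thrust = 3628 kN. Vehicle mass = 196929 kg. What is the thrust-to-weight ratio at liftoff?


TWR = 3628000 / (196929 * 9.81) = 1.88

1.88


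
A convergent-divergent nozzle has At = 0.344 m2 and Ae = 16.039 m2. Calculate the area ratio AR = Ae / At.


AR = 16.039 / 0.344 = 46.6

46.6


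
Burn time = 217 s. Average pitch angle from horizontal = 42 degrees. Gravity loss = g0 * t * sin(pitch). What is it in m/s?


GL = 9.81 * 217 * sin(42 deg) = 1424 m/s

1424 m/s


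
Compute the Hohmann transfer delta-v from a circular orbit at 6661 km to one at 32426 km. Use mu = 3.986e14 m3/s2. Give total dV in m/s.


V1 = sqrt(mu/r1) = 7735.69 m/s
dV1 = V1*(sqrt(2*r2/(r1+r2)) - 1) = 2228.56 m/s
V2 = sqrt(mu/r2) = 3506.08 m/s
dV2 = V2*(1 - sqrt(2*r1/(r1+r2))) = 1459.21 m/s
Total dV = 3688 m/s

3688 m/s


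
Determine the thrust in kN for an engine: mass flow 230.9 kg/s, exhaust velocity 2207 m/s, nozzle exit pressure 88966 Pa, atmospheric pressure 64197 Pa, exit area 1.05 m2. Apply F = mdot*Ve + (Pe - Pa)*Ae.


F = 230.9 * 2207 + (88966 - 64197) * 1.05 = 535604.0 N = 535.6 kN

535.6 kN


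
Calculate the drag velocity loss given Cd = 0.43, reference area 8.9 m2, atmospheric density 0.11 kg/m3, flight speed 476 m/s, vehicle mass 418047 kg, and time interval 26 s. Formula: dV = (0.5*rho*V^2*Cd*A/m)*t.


D = 0.5 * 0.11 * 476^2 * 0.43 * 8.9 = 47690.85 N
a = 47690.85 / 418047 = 0.1141 m/s2
dV = 0.1141 * 26 = 3.0 m/s

3.0 m/s


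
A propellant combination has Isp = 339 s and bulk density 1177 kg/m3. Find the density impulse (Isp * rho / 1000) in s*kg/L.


rho*Isp = 339 * 1177 / 1000 = 399 s*kg/L

399 s*kg/L


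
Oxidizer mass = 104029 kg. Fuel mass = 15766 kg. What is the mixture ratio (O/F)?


MR = 104029 / 15766 = 6.6

6.6


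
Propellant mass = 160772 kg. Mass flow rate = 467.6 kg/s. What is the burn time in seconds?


tb = 160772 / 467.6 = 343.8 s

343.8 s


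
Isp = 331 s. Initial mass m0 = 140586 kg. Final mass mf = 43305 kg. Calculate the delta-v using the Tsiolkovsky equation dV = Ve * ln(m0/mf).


Ve = 331 * 9.81 = 3247.11 m/s
dV = 3247.11 * ln(140586/43305) = 3824 m/s

3824 m/s


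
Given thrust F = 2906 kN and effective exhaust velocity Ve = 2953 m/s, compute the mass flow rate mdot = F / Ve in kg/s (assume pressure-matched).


mdot = F / Ve = 2906000 / 2953 = 984.1 kg/s

984.1 kg/s


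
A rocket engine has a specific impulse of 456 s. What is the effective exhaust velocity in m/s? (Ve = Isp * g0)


Ve = Isp * g0 = 456 * 9.81 = 4473.4 m/s

4473.4 m/s


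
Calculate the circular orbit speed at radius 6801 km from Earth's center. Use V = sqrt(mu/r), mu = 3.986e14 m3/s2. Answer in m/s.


V = sqrt(3.986e14 / 6801000) = 7656 m/s

7656 m/s


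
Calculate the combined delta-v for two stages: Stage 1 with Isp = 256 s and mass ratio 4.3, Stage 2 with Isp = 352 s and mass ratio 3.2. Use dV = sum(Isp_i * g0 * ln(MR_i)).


dV1 = 256 * 9.81 * ln(4.3) = 3663.1 m/s
dV2 = 352 * 9.81 * ln(3.2) = 4016.5 m/s
Total dV = 3663.1 + 4016.5 = 7679.6 m/s ~ 7680 m/s

7680 m/s


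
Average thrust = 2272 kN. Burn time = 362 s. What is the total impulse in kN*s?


It = 2272 * 362 = 822464 kN*s

822464 kN*s


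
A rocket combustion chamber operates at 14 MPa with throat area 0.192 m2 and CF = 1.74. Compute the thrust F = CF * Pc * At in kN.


F = 1.74 * 14e6 * 0.192 = 4.6771e+06 N = 4677.1 kN

4677.1 kN


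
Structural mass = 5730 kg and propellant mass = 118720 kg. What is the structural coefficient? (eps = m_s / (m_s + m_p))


eps = 5730 / (5730 + 118720) = 0.046

0.046


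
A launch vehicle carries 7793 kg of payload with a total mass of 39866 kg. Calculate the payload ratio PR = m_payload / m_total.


PR = 7793 / 39866 = 0.1955

0.1955


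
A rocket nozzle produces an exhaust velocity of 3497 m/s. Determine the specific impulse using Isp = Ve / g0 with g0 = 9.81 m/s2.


Isp = Ve / g0 = 3497 / 9.81 = 356.5 s

356.5 s


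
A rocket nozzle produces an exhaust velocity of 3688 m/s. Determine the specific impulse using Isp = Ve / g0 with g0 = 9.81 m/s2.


Isp = Ve / g0 = 3688 / 9.81 = 375.9 s

375.9 s


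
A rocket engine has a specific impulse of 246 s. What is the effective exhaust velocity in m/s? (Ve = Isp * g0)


Ve = Isp * g0 = 246 * 9.81 = 2413.3 m/s

2413.3 m/s


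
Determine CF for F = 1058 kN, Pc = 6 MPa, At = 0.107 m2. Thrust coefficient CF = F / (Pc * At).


CF = 1058000 / (6e6 * 0.107) = 1.65

1.65


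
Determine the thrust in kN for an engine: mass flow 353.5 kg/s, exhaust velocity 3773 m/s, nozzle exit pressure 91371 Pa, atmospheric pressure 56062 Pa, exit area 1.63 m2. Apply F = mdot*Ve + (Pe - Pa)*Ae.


F = 353.5 * 3773 + (91371 - 56062) * 1.63 = 1.3913e+06 N = 1391.3 kN

1391.3 kN


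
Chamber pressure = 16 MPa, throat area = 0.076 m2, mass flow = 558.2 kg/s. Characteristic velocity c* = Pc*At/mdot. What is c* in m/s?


c* = 16e6 * 0.076 / 558.2 = 2178 m/s

2178 m/s


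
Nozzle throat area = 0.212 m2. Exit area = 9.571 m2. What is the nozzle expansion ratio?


AR = 9.571 / 0.212 = 45.1

45.1


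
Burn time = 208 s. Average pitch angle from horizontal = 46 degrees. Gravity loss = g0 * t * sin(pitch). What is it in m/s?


GL = 9.81 * 208 * sin(46 deg) = 1468 m/s

1468 m/s


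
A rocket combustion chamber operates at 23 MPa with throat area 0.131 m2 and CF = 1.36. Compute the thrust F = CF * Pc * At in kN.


F = 1.36 * 23e6 * 0.131 = 4.0977e+06 N = 4097.7 kN

4097.7 kN


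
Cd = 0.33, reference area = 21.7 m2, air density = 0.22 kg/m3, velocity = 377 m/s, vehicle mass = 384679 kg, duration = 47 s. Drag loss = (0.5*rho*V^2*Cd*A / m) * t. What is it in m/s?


D = 0.5 * 0.22 * 377^2 * 0.33 * 21.7 = 111956.43 N
a = 111956.43 / 384679 = 0.291 m/s2
dV = 0.291 * 47 = 13.7 m/s

13.7 m/s


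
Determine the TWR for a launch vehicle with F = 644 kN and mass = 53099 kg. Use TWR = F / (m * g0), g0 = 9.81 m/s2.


TWR = 644000 / (53099 * 9.81) = 1.24

1.24


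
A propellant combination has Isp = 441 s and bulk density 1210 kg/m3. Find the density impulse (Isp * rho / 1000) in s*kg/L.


rho*Isp = 441 * 1210 / 1000 = 534 s*kg/L

534 s*kg/L


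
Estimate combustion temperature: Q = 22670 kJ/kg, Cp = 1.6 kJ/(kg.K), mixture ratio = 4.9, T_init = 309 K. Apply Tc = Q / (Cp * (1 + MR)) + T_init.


Tc = 22670 / (1.6 * (1 + 4.9)) + 309 = 2710 K

2710 K


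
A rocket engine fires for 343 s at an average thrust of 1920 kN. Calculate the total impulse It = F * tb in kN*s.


It = 1920 * 343 = 658560 kN*s

658560 kN*s


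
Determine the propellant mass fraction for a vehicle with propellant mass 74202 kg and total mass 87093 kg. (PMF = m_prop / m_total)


PMF = 74202 / 87093 = 0.852

0.852


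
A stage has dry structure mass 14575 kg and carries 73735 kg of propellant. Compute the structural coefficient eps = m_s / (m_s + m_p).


eps = 14575 / (14575 + 73735) = 0.165

0.165


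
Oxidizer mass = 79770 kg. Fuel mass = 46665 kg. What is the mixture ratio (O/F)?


MR = 79770 / 46665 = 1.71

1.71


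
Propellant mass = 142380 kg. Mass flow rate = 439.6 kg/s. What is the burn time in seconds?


tb = 142380 / 439.6 = 323.9 s

323.9 s


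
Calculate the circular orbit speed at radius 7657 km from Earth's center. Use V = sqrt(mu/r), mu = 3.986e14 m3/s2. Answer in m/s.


V = sqrt(3.986e14 / 7657000) = 7215 m/s

7215 m/s


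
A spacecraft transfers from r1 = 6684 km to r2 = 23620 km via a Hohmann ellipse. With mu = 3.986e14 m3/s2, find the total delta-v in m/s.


V1 = sqrt(mu/r1) = 7722.37 m/s
dV1 = V1*(sqrt(2*r2/(r1+r2)) - 1) = 1919.37 m/s
V2 = sqrt(mu/r2) = 4107.98 m/s
dV2 = V2*(1 - sqrt(2*r1/(r1+r2))) = 1379.56 m/s
Total dV = 3299 m/s

3299 m/s


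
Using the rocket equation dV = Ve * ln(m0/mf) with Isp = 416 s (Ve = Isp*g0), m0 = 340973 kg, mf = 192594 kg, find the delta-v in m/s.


Ve = 416 * 9.81 = 4080.96 m/s
dV = 4080.96 * ln(340973/192594) = 2331 m/s

2331 m/s


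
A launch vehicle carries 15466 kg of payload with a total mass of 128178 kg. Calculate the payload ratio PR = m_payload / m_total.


PR = 15466 / 128178 = 0.1207

0.1207


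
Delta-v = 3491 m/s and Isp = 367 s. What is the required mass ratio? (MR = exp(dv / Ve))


Ve = 367 * 9.81 = 3600.27 m/s
MR = exp(3491 / 3600.27) = 2.637

2.637


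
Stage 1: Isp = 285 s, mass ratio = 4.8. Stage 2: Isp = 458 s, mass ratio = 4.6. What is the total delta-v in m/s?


dV1 = 285 * 9.81 * ln(4.8) = 4385.6 m/s
dV2 = 458 * 9.81 * ln(4.6) = 6856.5 m/s
Total dV = 4385.6 + 6856.5 = 11242.1 m/s ~ 11242 m/s

11242 m/s


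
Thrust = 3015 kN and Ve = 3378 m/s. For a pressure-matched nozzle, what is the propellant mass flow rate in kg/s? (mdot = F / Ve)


mdot = F / Ve = 3015000 / 3378 = 892.5 kg/s

892.5 kg/s


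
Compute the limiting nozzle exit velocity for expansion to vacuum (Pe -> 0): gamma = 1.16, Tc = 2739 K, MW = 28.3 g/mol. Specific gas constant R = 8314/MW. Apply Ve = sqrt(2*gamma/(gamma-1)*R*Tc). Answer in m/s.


R = 8314 / 28.3 = 293.78 J/(kg.K)
Ve = sqrt(2 * 1.16 / (1.16 - 1) * 293.78 * 2739) = 3416 m/s

3416 m/s


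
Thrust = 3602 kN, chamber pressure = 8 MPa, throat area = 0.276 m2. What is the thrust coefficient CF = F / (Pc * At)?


CF = 3602000 / (8e6 * 0.276) = 1.63

1.63


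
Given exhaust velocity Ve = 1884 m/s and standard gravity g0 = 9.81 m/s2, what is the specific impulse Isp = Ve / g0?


Isp = Ve / g0 = 1884 / 9.81 = 192.0 s

192.0 s


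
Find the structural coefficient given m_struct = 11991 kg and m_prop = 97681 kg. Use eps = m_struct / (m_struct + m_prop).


eps = 11991 / (11991 + 97681) = 0.1093

0.1093


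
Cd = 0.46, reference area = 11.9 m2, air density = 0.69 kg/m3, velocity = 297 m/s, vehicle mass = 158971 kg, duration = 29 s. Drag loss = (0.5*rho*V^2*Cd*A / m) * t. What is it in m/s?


D = 0.5 * 0.69 * 297^2 * 0.46 * 11.9 = 166585.34 N
a = 166585.34 / 158971 = 1.0479 m/s2
dV = 1.0479 * 29 = 30.4 m/s

30.4 m/s
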